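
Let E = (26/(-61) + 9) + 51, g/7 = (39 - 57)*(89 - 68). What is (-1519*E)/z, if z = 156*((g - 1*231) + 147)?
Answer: 394289/1855620 ≈ 0.21248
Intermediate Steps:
g = -2646 (g = 7*((39 - 57)*(89 - 68)) = 7*(-18*21) = 7*(-378) = -2646)
E = 3634/61 (E = (26*(-1/61) + 9) + 51 = (-26/61 + 9) + 51 = 523/61 + 51 = 3634/61 ≈ 59.574)
z = -425880 (z = 156*((-2646 - 1*231) + 147) = 156*((-2646 - 231) + 147) = 156*(-2877 + 147) = 156*(-2730) = -425880)
(-1519*E)/z = -1519*3634/61/(-425880) = -5520046/61*(-1/425880) = 394289/1855620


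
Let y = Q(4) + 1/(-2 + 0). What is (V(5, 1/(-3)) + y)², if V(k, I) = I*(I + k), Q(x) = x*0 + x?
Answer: 1225/324 ≈ 3.7809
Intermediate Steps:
Q(x) = x (Q(x) = 0 + x = x)
y = 7/2 (y = 4 + 1/(-2 + 0) = 4 + 1/(-2) = 4 + 1*(-½) = 4 - ½ = 7/2 ≈ 3.5000)
(V(5, 1/(-3)) + y)² = ((1/(-3))*(1/(-3) + 5) + 7/2)² = ((1*(-⅓))*(1*(-⅓) + 5) + 7/2)² = (-(-⅓ + 5)/3 + 7/2)² = (-⅓*14/3 + 7/2)² = (-14/9 + 7/2)² = (35/18)² = 1225/324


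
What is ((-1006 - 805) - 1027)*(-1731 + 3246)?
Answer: -4299570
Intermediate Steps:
((-1006 - 805) - 1027)*(-1731 + 3246) = (-1811 - 1027)*1515 = -2838*1515 = -4299570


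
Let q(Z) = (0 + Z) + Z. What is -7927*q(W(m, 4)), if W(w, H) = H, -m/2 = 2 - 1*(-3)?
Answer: -63416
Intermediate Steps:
m = -10 (m = -2*(2 - 1*(-3)) = -2*(2 + 3) = -2*5 = -10)
q(Z) = 2*Z (q(Z) = Z + Z = 2*Z)
-7927*q(W(m, 4)) = -15854*4 = -7927*8 = -63416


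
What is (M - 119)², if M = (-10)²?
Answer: 361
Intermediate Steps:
M = 100
(M - 119)² = (100 - 119)² = (-19)² = 361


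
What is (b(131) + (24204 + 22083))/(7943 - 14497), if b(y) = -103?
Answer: -23092/3277 ≈ -7.0467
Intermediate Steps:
(b(131) + (24204 + 22083))/(7943 - 14497) = (-103 + (24204 + 22083))/(7943 - 14497) = (-103 + 46287)/(-6554) = 46184*(-1/6554) = -23092/3277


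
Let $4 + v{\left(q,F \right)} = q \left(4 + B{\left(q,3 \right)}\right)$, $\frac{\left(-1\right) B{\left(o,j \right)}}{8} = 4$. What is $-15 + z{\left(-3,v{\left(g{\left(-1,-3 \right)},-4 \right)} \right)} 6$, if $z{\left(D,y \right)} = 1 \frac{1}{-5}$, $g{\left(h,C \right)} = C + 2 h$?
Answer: $- \frac{81}{5} \approx -16.2$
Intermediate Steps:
$B{\left(o,j \right)} = -32$ ($B{\left(o,j \right)} = \left(-8\right) 4 = -32$)
$v{\left(q,F \right)} = -4 - 28 q$ ($v{\left(q,F \right)} = -4 + q \left(4 - 32\right) = -4 + q \left(-28\right) = -4 - 28 q$)
$z{\left(D,y \right)} = - \frac{1}{5}$ ($z{\left(D,y \right)} = 1 \left(- \frac{1}{5}\right) = - \frac{1}{5}$)
$-15 + z{\left(-3,v{\left(g{\left(-1,-3 \right)},-4 \right)} \right)} 6 = -15 - \frac{6}{5} = - \frac{81}{5}$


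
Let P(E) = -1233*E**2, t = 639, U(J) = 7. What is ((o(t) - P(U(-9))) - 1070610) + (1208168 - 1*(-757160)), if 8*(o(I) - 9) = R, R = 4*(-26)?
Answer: 955131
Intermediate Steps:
R = -104
o(I) = -4 (o(I) = 9 + (1/8)*(-104) = 9 - 13 = -4)
((o(t) - P(U(-9))) - 1070610) + (1208168 - 1*(-757160)) = ((-4 - (-1233)*7**2) - 1070610) + (1208168 - 1*(-757160)) = ((-4 - (-1233)*49) - 1070610) + (1208168 + 757160) = ((-4 - 1*(-60417)) - 1070610) + 1965328 = ((-4 + 60417) - 1070610) + 1965328 = (60413 - 1070610) + 1965328 = -1010197 + 1965328 = 955131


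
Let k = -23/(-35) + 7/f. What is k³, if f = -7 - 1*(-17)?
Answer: 6859/2744 ≈ 2.4996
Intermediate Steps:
f = 10 (f = -7 + 17 = 10)
k = 19/14 (k = -23/(-35) + 7/10 = -23*(-1/35) + 7*(⅒) = 23/35 + 7/10 = 19/14 ≈ 1.3571)
k³ = (19/14)³ = 6859/2744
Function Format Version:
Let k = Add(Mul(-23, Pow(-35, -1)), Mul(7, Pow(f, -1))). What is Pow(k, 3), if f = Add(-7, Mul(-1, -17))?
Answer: Rational(6859, 2744) ≈ 2.4996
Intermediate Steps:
f = 10 (f = Add(-7, 17) = 10)
k = Rational(19, 14) (k = Add(Mul(-23, Pow(-35, -1)), Mul(7, Pow(10, -1))) = Add(Mul(-23, Rational(-1, 35)), Mul(7, Rational(1, 10))) = Add(Rational(23, 35), Rational(7, 10)) = Rational(19, 14) ≈ 1.3571)
Pow(k, 3) = Pow(Rational(19, 14), 3) = Rational(6859, 2744)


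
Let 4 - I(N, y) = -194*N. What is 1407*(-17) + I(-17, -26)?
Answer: -27213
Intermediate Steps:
I(N, y) = 4 + 194*N (I(N, y) = 4 - (-194)*N = 4 + 194*N)
1407*(-17) + I(-17, -26) = 1407*(-17) + (4 + 194*(-17)) = -23919 + (4 - 3298) = -23919 - 3294 = -27213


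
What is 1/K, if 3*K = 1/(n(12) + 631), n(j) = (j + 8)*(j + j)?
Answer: 3333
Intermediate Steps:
n(j) = 2*j*(8 + j) (n(j) = (8 + j)*(2*j) = 2*j*(8 + j))
K = 1/3333 (K = 1/(3*(2*12*(8 + 12) + 631)) = 1/(3*(2*12*20 + 631)) = 1/(3*(480 + 631)) = (1/3)/1111 = (1/3)*(1/1111) = 1/3333 ≈ 0.00030003)
1/K = 1/(1/3333) = 3333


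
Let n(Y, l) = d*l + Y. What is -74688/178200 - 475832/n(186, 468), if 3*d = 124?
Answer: -5704492/230175 ≈ -24.783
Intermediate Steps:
d = 124/3 (d = (1/3)*124 = 124/3 ≈ 41.333)
n(Y, l) = Y + 124*l/3 (n(Y, l) = 124*l/3 + Y = Y + 124*l/3)
-74688/178200 - 475832/n(186, 468) = -74688/178200 - 475832/(186 + (124/3)*468) = -74688*1/178200 - 475832/(186 + 19344) = -3112/7425 - 475832/19530 = -3112/7425 - 475832*1/19530 = -3112/7425 - 33988/1395 = -5704492/230175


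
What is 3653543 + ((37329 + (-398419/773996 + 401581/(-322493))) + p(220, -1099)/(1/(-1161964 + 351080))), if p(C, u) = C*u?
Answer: 1041234215667706538739/5310814724 ≈ 1.9606e+11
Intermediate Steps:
3653543 + ((37329 + (-398419/773996 + 401581/(-322493))) + p(220, -1099)/(1/(-1161964 + 351080))) = 3653543 + ((37329 + (-398419/773996 + 401581/(-322493))) + (220*(-1099))/(1/(-1161964 + 351080))) = 3653543 + ((37329 + (-398419*1/773996 + 401581*(-1/322493))) - 241780/(1/(-810884))) = 3653543 + ((37329 + (-8477/16468 - 401581/322493)) - 241780/(-1/810884)) = 3653543 + ((37329 - 9347009069/5310814724) - 241780*(-810884)) = 3653543 + (198238055823127/5310814724 + 196055533520) = 3653543 + 1041214812377747371607/5310814724 = 1041234215667706538739/5310814724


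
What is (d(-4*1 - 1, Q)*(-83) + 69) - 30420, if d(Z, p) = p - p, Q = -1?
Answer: -30351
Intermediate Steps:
d(Z, p) = 0
(d(-4*1 - 1, Q)*(-83) + 69) - 30420 = (0*(-83) + 69) - 30420 = (0 + 69) - 30420 = 69 - 30420 = -30351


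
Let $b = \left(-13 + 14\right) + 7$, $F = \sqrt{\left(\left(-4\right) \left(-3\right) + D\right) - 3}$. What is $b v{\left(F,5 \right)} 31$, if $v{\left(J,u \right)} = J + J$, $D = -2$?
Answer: $496 \sqrt{7} \approx 1312.3$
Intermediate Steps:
$F = \sqrt{7}$ ($F = \sqrt{\left(\left(-4\right) \left(-3\right) - 2\right) - 3} = \sqrt{\left(12 - 2\right) - 3} = \sqrt{10 - 3} = \sqrt{7} \approx 2.6458$)
$v{\left(J,u \right)} = 2 J$
$b = 8$ ($b = 1 + 7 = 8$)
$b v{\left(F,5 \right)} 31 = 8 \cdot 2 \sqrt{7} \cdot 31 = 16 \sqrt{7} \cdot 31 = 496 \sqrt{7}$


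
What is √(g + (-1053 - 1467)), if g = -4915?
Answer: I*√7435 ≈ 86.226*I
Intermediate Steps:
√(g + (-1053 - 1467)) = √(-4915 + (-1053 - 1467)) = √(-4915 - 2520) = √(-7435) = I*√7435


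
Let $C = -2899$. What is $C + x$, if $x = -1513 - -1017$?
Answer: $-3395$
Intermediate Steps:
$x = -496$ ($x = -1513 + 1017 = -496$)
$C + x = -2899 - 496 = -3395$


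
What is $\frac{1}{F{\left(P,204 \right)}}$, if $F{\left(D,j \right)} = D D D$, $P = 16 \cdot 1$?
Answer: $\frac{1}{4096} \approx 0.00024414$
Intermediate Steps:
$P = 16$
$F{\left(D,j \right)} = D^{3}$ ($F{\left(D,j \right)} = D^{2} D = D^{3}$)
$\frac{1}{F{\left(P,204 \right)}} = \frac{1}{16^{3}} = \frac{1}{4096}$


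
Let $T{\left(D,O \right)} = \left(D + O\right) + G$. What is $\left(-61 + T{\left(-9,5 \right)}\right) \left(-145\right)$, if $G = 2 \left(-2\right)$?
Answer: $10005$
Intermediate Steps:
$G = -4$
$T{\left(D,O \right)} = -4 + D + O$ ($T{\left(D,O \right)} = \left(D + O\right) - 4 = -4 + D + O$)
$\left(-61 + T{\left(-9,5 \right)}\right) \left(-145\right) = \left(-61 - 8\right) \left(-145\right) = \left(-69\right) \left(-145\right) = 10005$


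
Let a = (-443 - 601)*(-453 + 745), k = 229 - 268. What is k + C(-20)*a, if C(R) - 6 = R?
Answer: 4267833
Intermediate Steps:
k = -39
C(R) = 6 + R
a = -304848 (a = -1044*292 = -304848)
k + C(-20)*a = -39 + (6 - 20)*(-304848) = -39 - 14*(-304848) = -39 + 4267872 = 4267833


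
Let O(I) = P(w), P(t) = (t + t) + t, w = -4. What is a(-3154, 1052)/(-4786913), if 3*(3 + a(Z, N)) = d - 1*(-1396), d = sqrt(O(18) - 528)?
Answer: -1387/14360739 - 2*I*sqrt(15)/4786913 ≈ -9.6583e-5 - 1.6182e-6*I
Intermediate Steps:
P(t) = 3*t (P(t) = 2*t + t = 3*t)
O(I) = -12 (O(I) = 3*(-4) = -12)
d = 6*I*sqrt(15) (d = sqrt(-12 - 528) = sqrt(-540) = 6*I*sqrt(15) ≈ 23.238*I)
a(Z, N) = 1387/3 + 2*I*sqrt(15) (a(Z, N) = -3 + (6*I*sqrt(15) - 1*(-1396))/3 = -3 + (6*I*sqrt(15) + 1396)/3 = -3 + (1396 + 6*I*sqrt(15))/3 = -3 + (1396/3 + 2*I*sqrt(15)) = 1387/3 + 2*I*sqrt(15))
a(-3154, 1052)/(-4786913) = (1387/3 + 2*I*sqrt(15))/(-4786913) = (1387/3 + 2*I*sqrt(15))*(-1/4786913) = -1387/14360739 - 2*I*sqrt(15)/4786913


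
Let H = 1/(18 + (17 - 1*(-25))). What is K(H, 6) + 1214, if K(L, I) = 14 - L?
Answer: 73679/60 ≈ 1228.0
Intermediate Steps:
H = 1/60 (H = 1/(18 + (17 + 25)) = 1/(18 + 42) = 1/60 ≈ 0.016667)
K(H, 6) + 1214 = (14 - 1*1/60) + 1214 = (14 - 1/60) + 1214 = 839/60 + 1214 = 73679/60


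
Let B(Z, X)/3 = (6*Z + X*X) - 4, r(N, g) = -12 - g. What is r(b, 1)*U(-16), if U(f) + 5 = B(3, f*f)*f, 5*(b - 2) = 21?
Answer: 40903265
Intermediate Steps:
b = 31/5 (b = 2 + (1/5)*21 = 2 + 21/5 = 31/5 ≈ 6.2000)
B(Z, X) = -12 + 3*X**2 + 18*Z (B(Z, X) = 3*((6*Z + X*X) - 4) = 3*((6*Z + X**2) - 4) = 3*((X**2 + 6*Z) - 4) = 3*(-4 + X**2 + 6*Z) = -12 + 3*X**2 + 18*Z)
U(f) = -5 + f*(42 + 3*f**4) (U(f) = -5 + (-12 + 3*(f*f)**2 + 18*3)*f = -5 + (-12 + 3*(f**2)**2 + 54)*f = -5 + (-12 + 3*f**4 + 54)*f = -5 + (42 + 3*f**4)*f = -5 + f*(42 + 3*f**4))
r(b, 1)*U(-16) = (-12 - 1*1)*(-5 + 3*(-16)*(14 + (-16)**4)) = (-12 - 1)*(-5 + 3*(-16)*(14 + 65536)) = -13*(-5 + 3*(-16)*65550) = -13*(-5 - 3146400) = -13*(-3146405) = 40903265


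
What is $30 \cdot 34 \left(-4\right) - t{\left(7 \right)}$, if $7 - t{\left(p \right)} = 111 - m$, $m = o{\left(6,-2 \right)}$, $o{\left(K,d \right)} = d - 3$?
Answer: $-3971$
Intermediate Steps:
$o{\left(K,d \right)} = -3 + d$ ($o{\left(K,d \right)} = d - 3 = -3 + d$)
$m = -5$ ($m = -3 - 2 = -5$)
$t{\left(p \right)} = -109$ ($t{\left(p \right)} = 7 - \left(111 - -5\right) = 7 - \left(111 + 5\right) = 7 - 116 = -109$)
$30 \cdot 34 \left(-4\right) - t{\left(7 \right)} = 30 \cdot 34 \left(-4\right) - -109 = 1020 \left(-4\right) + 109 = -4080 + 109 = -3971$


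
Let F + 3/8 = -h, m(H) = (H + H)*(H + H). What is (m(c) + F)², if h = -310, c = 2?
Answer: 6786025/64 ≈ 1.0603e+5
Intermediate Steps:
m(H) = 4*H² (m(H) = (2*H)*(2*H) = 4*H²)
F = 2477/8 (F = -3/8 - 1*(-310) = -3/8 + 310 = 2477/8 ≈ 309.63)
(m(c) + F)² = (4*2² + 2477/8)² = (4*4 + 2477/8)² = (16 + 2477/8)² = (2605/8)² = 6786025/64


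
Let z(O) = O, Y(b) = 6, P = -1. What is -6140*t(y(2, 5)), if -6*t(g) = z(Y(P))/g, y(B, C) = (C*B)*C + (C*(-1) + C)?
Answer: 614/5 ≈ 122.80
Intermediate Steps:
y(B, C) = B*C**2 (y(B, C) = (B*C)*C + (-C + C) = B*C**2 + 0 = B*C**2)
t(g) = -1/g
-6140*t(y(2, 5)) = -(-6140)/(2*5**2) = -(-6140)/(2*25) = -(-6140)/50 = -6140*(-1/50) = 614/5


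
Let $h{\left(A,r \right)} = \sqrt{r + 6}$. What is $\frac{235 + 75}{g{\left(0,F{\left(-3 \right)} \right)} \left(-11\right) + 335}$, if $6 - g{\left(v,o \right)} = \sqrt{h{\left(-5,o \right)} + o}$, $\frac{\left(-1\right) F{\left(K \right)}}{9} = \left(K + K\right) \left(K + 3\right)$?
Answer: $\frac{310}{269 + 11 \sqrt[4]{6}} \approx 1.0831$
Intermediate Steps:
$F{\left(K \right)} = - 18 K \left(3 + K\right)$ ($F{\left(K \right)} = - 9 \left(K + K\right) \left(K + 3\right) = - 9 \cdot 2 K \left(3 + K\right) = - 18 K \left(3 + K\right)$)
$h{\left(A,r \right)} = \sqrt{6 + r}$
$g{\left(v,o \right)} = 6 - \sqrt{o + \sqrt{6 + o}}$ ($g{\left(v,o \right)} = 6 - \sqrt{\sqrt{6 + o} + o} = 6 - \sqrt{o + \sqrt{6 + o}}$)
$\frac{235 + 75}{g{\left(0,F{\left(-3 \right)} \right)} \left(-11\right) + 335} = \frac{235 + 75}{\left(6 - \sqrt{\left(-18\right) \left(-3\right) \left(3 - 3\right) + \sqrt{6 - - 54 \left(3 - 3\right)}}\right) \left(-11\right) + 335} = \frac{310}{\left(6 - \sqrt{\left(-18\right) \left(-3\right) 0 + \sqrt{6 - \left(-54\right) 0}}\right) \left(-11\right) + 335} = \frac{310}{\left(6 - \sqrt{0 + \sqrt{6 + 0}}\right) \left(-11\right) + 335} = \frac{310}{\left(6 - \sqrt{0 + \sqrt{6}}\right) \left(-11\right) + 335} = \frac{310}{\left(6 - \sqrt{\sqrt{6}}\right) \left(-11\right) + 335} = \frac{310}{\left(6 - \sqrt[4]{6}\right) \left(-11\right) + 335} = \frac{310}{\left(-66 + 11 \sqrt[4]{6}\right) + 335} = \frac{310}{269 + 11 \sqrt[4]{6}}$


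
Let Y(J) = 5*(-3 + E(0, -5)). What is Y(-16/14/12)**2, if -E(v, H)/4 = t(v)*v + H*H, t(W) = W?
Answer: 265225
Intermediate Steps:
E(v, H) = -4*H**2 - 4*v**2 (E(v, H) = -4*(v*v + H*H) = -4*(v**2 + H**2) = -4*(H**2 + v**2) = -4*H**2 - 4*v**2)
Y(J) = -515 (Y(J) = 5*(-3 + (-4*(-5)**2 - 4*0**2)) = 5*(-3 + (-4*25 - 4*0)) = 5*(-3 + (-100 + 0)) = 5*(-3 - 100) = 5*(-103) = -515)
Y(-16/14/12)**2 = (-515)**2 = 265225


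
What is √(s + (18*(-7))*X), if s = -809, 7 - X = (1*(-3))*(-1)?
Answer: I*√1313 ≈ 36.235*I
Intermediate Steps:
X = 4 (X = 7 - 1*(-3)*(-1) = 7 - (-3)*(-1) = 7 - 1*3 = 7 - 3 = 4)
√(s + (18*(-7))*X) = √(-809 + (18*(-7))*4) = √(-809 - 126*4) = √(-809 - 504) = √(-1313) = I*√1313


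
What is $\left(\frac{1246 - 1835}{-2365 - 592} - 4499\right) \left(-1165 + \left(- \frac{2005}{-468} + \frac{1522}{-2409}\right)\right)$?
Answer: $\frac{322551609174081}{61736246} \approx 5.2247 \cdot 10^{6}$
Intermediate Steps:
$\left(\frac{1246 - 1835}{-2365 - 592} - 4499\right) \left(-1165 + \left(- \frac{2005}{-468} + \frac{1522}{-2409}\right)\right) = \left(- \frac{589}{-2957} - 4499\right) \left(-1165 + \left(\left(-2005\right) \left(- \frac{1}{468}\right) + 1522 \left(- \frac{1}{2409}\right)\right)\right) = \left(\left(-589\right) \left(- \frac{1}{2957}\right) - 4499\right) \left(-1165 + \left(\frac{2005}{468} - \frac{1522}{2409}\right)\right) = \left(\frac{589}{2957} - 4499\right) \left(-1165 + \frac{1372583}{375804}\right) = \left(- \frac{13302954}{2957}\right) \left(- \frac{436439077}{375804}\right) = \frac{322551609174081}{61736246}$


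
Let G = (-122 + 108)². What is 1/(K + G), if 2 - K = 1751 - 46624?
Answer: 1/45071 ≈ 2.2187e-5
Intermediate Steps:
G = 196 (G = (-14)² = 196)
K = 44875 (K = 2 - (1751 - 46624) = 2 - 1*(-44873) = 2 + 44873 = 44875)
1/(K + G) = 1/(44875 + 196) = 1/45071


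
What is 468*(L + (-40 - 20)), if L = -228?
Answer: -134784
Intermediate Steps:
468*(L + (-40 - 20)) = 468*(-228 + (-40 - 20)) = 468*(-228 - 60) = 468*(-288) = -134784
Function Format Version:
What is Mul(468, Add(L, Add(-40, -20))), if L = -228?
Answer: -134784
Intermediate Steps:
Mul(468, Add(L, Add(-40, -20))) = Mul(468, Add(-228, Add(-40, -20))) = Mul(468, Add(-228, -60)) = Mul(468, -288) = -134784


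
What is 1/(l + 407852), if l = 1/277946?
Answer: 277946/113360831993 ≈ 2.4519e-6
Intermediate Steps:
l = 1/277946 ≈ 3.5978e-6
1/(l + 407852) = 1/(1/277946 + 407852) = 1/(113360831993/277946) = 277946/113360831993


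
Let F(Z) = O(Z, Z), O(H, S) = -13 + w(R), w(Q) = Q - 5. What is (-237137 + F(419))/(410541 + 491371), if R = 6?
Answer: -21559/81992 ≈ -0.26294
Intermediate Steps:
w(Q) = -5 + Q
O(H, S) = -12 (O(H, S) = -13 + (-5 + 6) = -13 + 1 = -12)
F(Z) = -12
(-237137 + F(419))/(410541 + 491371) = (-237137 - 12)/(410541 + 491371) = -237149/901912 = -237149*1/901912 = -21559/81992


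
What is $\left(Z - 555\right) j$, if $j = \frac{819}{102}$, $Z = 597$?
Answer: $\frac{5733}{17} \approx 337.24$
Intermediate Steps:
$j = \frac{273}{34}$ ($j = 819 \cdot \frac{1}{102} = \frac{273}{34} \approx 8.0294$)
$\left(Z - 555\right) j = \left(597 - 555\right) \frac{273}{34} = 42 \cdot \frac{273}{34} = \frac{5733}{17}$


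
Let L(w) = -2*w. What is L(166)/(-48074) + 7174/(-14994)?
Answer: -4998601/10600317 ≈ -0.47155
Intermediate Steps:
L(166)/(-48074) + 7174/(-14994) = -2*166/(-48074) + 7174/(-14994) = -332*(-1/48074) + 7174*(-1/14994) = 166/24037 - 211/441 = -4998601/10600317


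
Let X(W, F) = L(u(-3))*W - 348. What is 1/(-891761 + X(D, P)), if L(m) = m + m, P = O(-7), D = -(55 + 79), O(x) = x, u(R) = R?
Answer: -1/891305 ≈ -1.1220e-6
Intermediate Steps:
D = -134 (D = -1*134 = -134)
P = -7
L(m) = 2*m
X(W, F) = -348 - 6*W (X(W, F) = (2*(-3))*W - 348 = -6*W - 348 = -348 - 6*W)
1/(-891761 + X(D, P)) = 1/(-891761 + (-348 - 6*(-134))) = 1/(-891761 + (-348 + 804)) = 1/(-891761 + 456) = 1/(-891305) = -1/891305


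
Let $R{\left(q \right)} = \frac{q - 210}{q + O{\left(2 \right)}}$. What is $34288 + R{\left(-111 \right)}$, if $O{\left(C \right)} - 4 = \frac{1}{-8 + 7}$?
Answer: $\frac{1234475}{36} \approx 34291.0$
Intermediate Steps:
$O{\left(C \right)} = 3$ ($O{\left(C \right)} = 4 + \frac{1}{-8 + 7} = 4 + \frac{1}{-1} = 4 - 1 = 3$)
$R{\left(q \right)} = \frac{-210 + q}{3 + q}$ ($R{\left(q \right)} = \frac{q - 210}{q + 3} = \frac{-210 + q}{3 + q}$)
$34288 + R{\left(-111 \right)} = 34288 + \frac{-210 - 111}{3 - 111} = 34288 + \frac{1}{-108} \left(-321\right) = 34288 - - \frac{107}{36} = 34288 + \frac{107}{36} = \frac{1234475}{36}$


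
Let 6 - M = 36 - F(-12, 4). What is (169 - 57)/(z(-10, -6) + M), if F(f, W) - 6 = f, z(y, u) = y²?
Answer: 7/4 ≈ 1.7500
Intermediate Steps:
F(f, W) = 6 + f
M = -36 (M = 6 - (36 - (6 - 12)) = 6 - (36 - 1*(-6)) = 6 - (36 + 6) = 6 - 1*42 = 6 - 42 = -36)
(169 - 57)/(z(-10, -6) + M) = (169 - 57)/((-10)² - 36) = 112/(100 - 36) = 112/64 = 112*(1/64) = 7/4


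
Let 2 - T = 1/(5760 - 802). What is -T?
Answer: -9915/4958 ≈ -1.9998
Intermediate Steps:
T = 9915/4958 (T = 2 - 1/(5760 - 802) = 2 - 1/4958 = 9915/4958 ≈ 1.9998)
-T = -1*9915/4958 = -9915/4958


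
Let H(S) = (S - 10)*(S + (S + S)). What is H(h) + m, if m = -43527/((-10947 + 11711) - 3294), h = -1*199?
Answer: 28701747/230 ≈ 1.2479e+5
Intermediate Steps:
h = -199
H(S) = 3*S*(-10 + S) (H(S) = (-10 + S)*(S + 2*S) = (-10 + S)*(3*S) = 3*S*(-10 + S))
m = 3957/230 (m = -43527/(764 - 3294) = -43527/(-2530) = -43527*(-1/2530) = 3957/230 ≈ 17.204)
H(h) + m = 3*(-199)*(-10 - 199) + 3957/230 = 3*(-199)*(-209) + 3957/230 = 124773 + 3957/230 = 28701747/230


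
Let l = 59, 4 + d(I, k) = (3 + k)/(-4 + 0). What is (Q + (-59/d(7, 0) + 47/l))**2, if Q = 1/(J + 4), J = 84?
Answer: 1703069370289/9731427904 ≈ 175.01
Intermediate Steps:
d(I, k) = -19/4 - k/4 (d(I, k) = -4 + (3 + k)/(-4 + 0) = -4 + (3 + k)/(-4) = -4 + (3 + k)*(-1/4) = -4 + (-3/4 - k/4) = -19/4 - k/4)
Q = 1/88 (Q = 1/(84 + 4) = 1/88 ≈ 0.011364)
(Q + (-59/d(7, 0) + 47/l))**2 = (1/88 + (-59/(-19/4 - 1/4*0) + 47/59))**2 = (1/88 + (-59/(-19/4 + 0) + 47*(1/59)))**2 = (1/88 + (-59/(-19/4) + 47/59))**2 = (1/88 + (-59*(-4/19) + 47/59))**2 = (1/88 + (236/19 + 47/59))**2 = (1/88 + 14817/1121)**2 = (1305017/98648)**2 = 1703069370289/9731427904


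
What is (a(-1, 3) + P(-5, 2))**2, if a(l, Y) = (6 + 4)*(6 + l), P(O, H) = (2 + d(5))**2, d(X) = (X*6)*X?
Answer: 536107716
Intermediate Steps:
d(X) = 6*X**2 (d(X) = (6*X)*X = 6*X**2)
P(O, H) = 23104 (P(O, H) = (2 + 6*5**2)**2 = (2 + 6*25)**2 = (2 + 150)**2 = 152**2 = 23104)
a(l, Y) = 60 + 10*l (a(l, Y) = 10*(6 + l) = 60 + 10*l)
(a(-1, 3) + P(-5, 2))**2 = ((60 + 10*(-1)) + 23104)**2 = ((60 - 10) + 23104)**2 = (50 + 23104)**2 = 23154**2 = 536107716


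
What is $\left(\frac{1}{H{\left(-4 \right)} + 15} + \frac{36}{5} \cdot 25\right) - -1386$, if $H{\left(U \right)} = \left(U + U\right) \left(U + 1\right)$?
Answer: $\frac{61075}{39} \approx 1566.0$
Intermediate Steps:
$H{\left(U \right)} = 2 U \left(1 + U\right)$
$\left(\frac{1}{H{\left(-4 \right)} + 15} + \frac{36}{5} \cdot 25\right) - -1386 = \left(\frac{1}{2 \left(-4\right) \left(1 - 4\right) + 15} + \frac{36}{5} \cdot 25\right) - -1386 = \left(\frac{1}{2 \left(-4\right) \left(-3\right) + 15} + 36 \cdot \frac{1}{5} \cdot 25\right) + 1386 = \left(\frac{1}{24 + 15} + \frac{36}{5} \cdot 25\right) + 1386 = \left(\frac{1}{39} + 180\right) + 1386 = \frac{7021}{39} + 1386 = \frac{61075}{39}$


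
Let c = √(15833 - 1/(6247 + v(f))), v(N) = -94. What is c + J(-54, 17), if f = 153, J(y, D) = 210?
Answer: 210 + 4*√37464251034/6153 ≈ 335.83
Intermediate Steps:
c = 4*√37464251034/6153 (c = √(15833 - 1/(6247 - 94)) = √(15833 - 1/6153) = √(97420448/6153) = 4*√37464251034/6153 ≈ 125.83)
c + J(-54, 17) = 4*√37464251034/6153 + 210 = 210 + 4*√37464251034/6153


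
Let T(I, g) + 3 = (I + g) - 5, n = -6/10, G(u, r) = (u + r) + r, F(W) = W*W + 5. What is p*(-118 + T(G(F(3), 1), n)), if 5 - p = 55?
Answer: 5530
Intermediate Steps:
F(W) = 5 + W² (F(W) = W² + 5 = 5 + W²)
p = -50 (p = 5 - 1*55 = 5 - 55 = -50)
G(u, r) = u + 2*r (G(u, r) = (r + u) + r = u + 2*r)
n = -⅗ (n = -6*⅒ = -⅗ ≈ -0.60000)
T(I, g) = -8 + I + g (T(I, g) = -3 + ((I + g) - 5) = -3 + (-5 + I + g) = -8 + I + g)
p*(-118 + T(G(F(3), 1), n)) = -50*(-118 + (-8 + ((5 + 3²) + 2*1) - ⅗)) = -50*(-118 + (-8 + ((5 + 9) + 2) - ⅗)) = -50*(-118 + (-8 + (14 + 2) - ⅗)) = -50*(-118 + (-8 + 16 - ⅗)) = -50*(-118 + 37/5) = -50*(-553/5) = 5530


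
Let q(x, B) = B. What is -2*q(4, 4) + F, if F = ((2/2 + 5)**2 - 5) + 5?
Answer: 28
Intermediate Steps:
F = 36 (F = ((2*(1/2) + 5)**2 - 5) + 5 = ((1 + 5)**2 - 5) + 5 = (6**2 - 5) + 5 = (36 - 5) + 5 = 31 + 5 = 36)
-2*q(4, 4) + F = -2*4 + 36 = -8 + 36 = 28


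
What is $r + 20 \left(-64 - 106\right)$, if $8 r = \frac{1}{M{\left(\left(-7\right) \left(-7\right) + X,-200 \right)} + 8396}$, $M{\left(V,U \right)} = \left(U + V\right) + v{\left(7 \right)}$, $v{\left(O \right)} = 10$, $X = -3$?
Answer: $- \frac{224454399}{66016} \approx -3400.0$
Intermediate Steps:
$M{\left(V,U \right)} = 10 + U + V$ ($M{\left(V,U \right)} = \left(U + V\right) + 10 = 10 + U + V$)
$r = \frac{1}{66016}$ ($r = \frac{1}{8 \left(\left(10 - 200 - -46\right) + 8396\right)} = \frac{1}{8 \left(\left(10 - 200 + \left(49 - 3\right)\right) + 8396\right)} = \frac{1}{8 \left(\left(10 - 200 + 46\right) + 8396\right)} = \frac{1}{8 \left(-144 + 8396\right)} = \frac{1}{8 \cdot 8252} = \frac{1}{8} \cdot \frac{1}{8252} = \frac{1}{66016} \approx 1.5148 \cdot 10^{-5}$)
$r + 20 \left(-64 - 106\right) = \frac{1}{66016} + 20 \left(-64 - 106\right) = \frac{1}{66016} + 20 \left(-170\right) = \frac{1}{66016} - 3400 = - \frac{224454399}{66016}$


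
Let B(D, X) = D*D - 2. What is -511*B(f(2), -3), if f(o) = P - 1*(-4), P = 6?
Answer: -50078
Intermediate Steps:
f(o) = 10 (f(o) = 6 - 1*(-4) = 6 + 4 = 10)
B(D, X) = -2 + D² (B(D, X) = D² - 2 = -2 + D²)
-511*B(f(2), -3) = -511*(-2 + 10²) = -511*(-2 + 100) = -511*98 = -50078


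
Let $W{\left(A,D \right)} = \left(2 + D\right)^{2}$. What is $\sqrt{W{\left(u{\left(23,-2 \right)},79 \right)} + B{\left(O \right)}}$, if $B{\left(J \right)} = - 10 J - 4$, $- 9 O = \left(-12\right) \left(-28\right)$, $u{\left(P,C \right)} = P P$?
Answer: $\frac{\sqrt{62373}}{3} \approx 83.249$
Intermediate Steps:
$u{\left(P,C \right)} = P^{2}$
$O = - \frac{112}{3}$ ($O = - \frac{\left(-12\right) \left(-28\right)}{9} = \left(- \frac{1}{9}\right) 336 = - \frac{112}{3} \approx -37.333$)
$B{\left(J \right)} = -4 - 10 J$
$\sqrt{W{\left(u{\left(23,-2 \right)},79 \right)} + B{\left(O \right)}} = \sqrt{\left(2 + 79\right)^{2} - - \frac{1108}{3}} = \sqrt{81^{2} + \left(-4 + \frac{1120}{3}\right)} = \sqrt{6561 + \frac{1108}{3}} = \sqrt{\frac{20791}{3}} = \frac{\sqrt{62373}}{3}$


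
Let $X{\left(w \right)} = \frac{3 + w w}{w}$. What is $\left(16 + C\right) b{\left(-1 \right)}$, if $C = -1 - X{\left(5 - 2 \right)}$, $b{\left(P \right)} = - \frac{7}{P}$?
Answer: $77$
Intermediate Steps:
$X{\left(w \right)} = \frac{3 + w^{2}}{w}$
$C = -5$ ($C = -1 - \left(\left(5 - 2\right) + \frac{3}{5 - 2}\right) = -1 - \left(3 + \frac{3}{3}\right) = -1 - \left(3 + 3 \cdot \frac{1}{3}\right) = -1 - \left(3 + 1\right) = -1 - 4 = -5$)
$\left(16 + C\right) b{\left(-1 \right)} = \left(16 - 5\right) \left(- \frac{7}{-1}\right) = 11 \left(\left(-7\right) \left(-1\right)\right) = 11 \cdot 7 = 77$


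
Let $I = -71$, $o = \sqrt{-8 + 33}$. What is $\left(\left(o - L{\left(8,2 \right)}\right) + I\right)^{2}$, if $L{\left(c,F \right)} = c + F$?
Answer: $5776$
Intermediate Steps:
$L{\left(c,F \right)} = F + c$
$o = 5$ ($o = \sqrt{25} = 5$)
$\left(\left(o - L{\left(8,2 \right)}\right) + I\right)^{2} = \left(\left(5 - \left(2 + 8\right)\right) - 71\right)^{2} = \left(\left(5 - 10\right) - 71\right)^{2} = \left(-5 - 71\right)^{2} = \left(-76\right)^{2} = 5776$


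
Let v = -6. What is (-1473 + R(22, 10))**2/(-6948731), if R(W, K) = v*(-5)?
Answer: -2082249/6948731 ≈ -0.29966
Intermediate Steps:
R(W, K) = 30 (R(W, K) = -6*(-5) = 30)
(-1473 + R(22, 10))**2/(-6948731) = (-1473 + 30)**2/(-6948731) = (-1443)**2*(-1/6948731) = 2082249*(-1/6948731) = -2082249/6948731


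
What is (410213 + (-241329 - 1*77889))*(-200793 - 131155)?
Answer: -30205608260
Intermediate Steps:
(410213 + (-241329 - 1*77889))*(-200793 - 131155) = (410213 + (-241329 - 77889))*(-331948) = (410213 - 319218)*(-331948) = 90995*(-331948) = -30205608260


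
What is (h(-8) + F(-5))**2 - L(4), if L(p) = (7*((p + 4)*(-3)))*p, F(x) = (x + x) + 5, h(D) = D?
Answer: 841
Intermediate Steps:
F(x) = 5 + 2*x (F(x) = 2*x + 5 = 5 + 2*x)
L(p) = p*(-84 - 21*p) (L(p) = (7*((4 + p)*(-3)))*p = (7*(-12 - 3*p))*p = (-84 - 21*p)*p = p*(-84 - 21*p))
(h(-8) + F(-5))**2 - L(4) = (-8 + (5 + 2*(-5)))**2 - (-21)*4*(4 + 4) = (-8 + (5 - 10))**2 - (-21)*4*8 = (-8 - 5)**2 - 1*(-672) = (-13)**2 + 672 = 169 + 672 = 841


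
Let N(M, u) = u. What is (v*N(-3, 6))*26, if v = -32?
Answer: -4992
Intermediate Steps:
(v*N(-3, 6))*26 = -32*6*26 = -192*26 = -4992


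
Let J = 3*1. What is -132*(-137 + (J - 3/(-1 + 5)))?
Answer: 17787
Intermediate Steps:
J = 3
-132*(-137 + (J - 3/(-1 + 5))) = -132*(-137 + (3 - 3/(-1 + 5))) = -132*(-137 + (3 - 3/4)) = -132*(-137 + (3 - 3*¼)) = -132*(-137 + (3 - ¾)) = -132*(-137 + 9/4) = -132*(-539/4) = 17787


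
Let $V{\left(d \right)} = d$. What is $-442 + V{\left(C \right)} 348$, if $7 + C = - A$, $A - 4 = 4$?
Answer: $-5662$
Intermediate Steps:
$A = 8$ ($A = 4 + 4 = 8$)
$C = -15$ ($C = -7 - 8 = -15$)
$-442 + V{\left(C \right)} 348 = -442 - 5220 = -5662$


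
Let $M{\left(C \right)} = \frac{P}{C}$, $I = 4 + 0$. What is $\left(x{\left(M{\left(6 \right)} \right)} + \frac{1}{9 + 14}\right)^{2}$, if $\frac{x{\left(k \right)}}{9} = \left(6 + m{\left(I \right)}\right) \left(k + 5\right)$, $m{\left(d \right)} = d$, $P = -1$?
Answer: $\frac{100120036}{529} \approx 1.8926 \cdot 10^{5}$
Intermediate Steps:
$I = 4$
$M{\left(C \right)} = - \frac{1}{C}$
$x{\left(k \right)} = 450 + 90 k$ ($x{\left(k \right)} = 9 \left(6 + 4\right) \left(k + 5\right) = 9 \cdot 10 \left(5 + k\right) = 9 \left(50 + 10 k\right) = 450 + 90 k$)
$\left(x{\left(M{\left(6 \right)} \right)} + \frac{1}{9 + 14}\right)^{2} = \left(\left(450 + 90 \left(- \frac{1}{6}\right)\right) + \frac{1}{9 + 14}\right)^{2} = \left(\left(450 + 90 \left(\left(-1\right) \frac{1}{6}\right)\right) + \frac{1}{23}\right)^{2} = \left(\left(450 + 90 \left(- \frac{1}{6}\right)\right) + \frac{1}{23}\right)^{2} = \left(\left(450 - 15\right) + \frac{1}{23}\right)^{2} = \left(435 + \frac{1}{23}\right)^{2} = \left(\frac{10006}{23}\right)^{2} = \frac{100120036}{529}$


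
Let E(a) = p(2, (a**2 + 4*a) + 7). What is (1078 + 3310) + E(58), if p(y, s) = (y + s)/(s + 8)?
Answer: 15848673/3611 ≈ 4389.0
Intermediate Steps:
p(y, s) = (s + y)/(8 + s)
E(a) = (9 + a**2 + 4*a)/(15 + a**2 + 4*a) (E(a) = (((a**2 + 4*a) + 7) + 2)/(8 + ((a**2 + 4*a) + 7)) = ((7 + a**2 + 4*a) + 2)/(8 + (7 + a**2 + 4*a)) = (9 + a**2 + 4*a)/(15 + a**2 + 4*a))
(1078 + 3310) + E(58) = (1078 + 3310) + (9 + 58**2 + 4*58)/(15 + 58**2 + 4*58) = 4388 + (9 + 3364 + 232)/(15 + 3364 + 232) = 4388 + 3605/3611 = 15848673/3611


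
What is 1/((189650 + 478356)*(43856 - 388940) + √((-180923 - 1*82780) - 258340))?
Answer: -230518182504/53138632464947452232059 - I*√522043/53138632464947452232059 ≈ -4.3381e-12 - 1.3597e-20*I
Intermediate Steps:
1/((189650 + 478356)*(43856 - 388940) + √((-180923 - 1*82780) - 258340)) = 1/(668006*(-345084) + √((-180923 - 82780) - 258340)) = 1/(-230518182504 + √(-263703 - 258340)) = 1/(-230518182504 + √(-522043)) = 1/(-230518182504 + I*√522043)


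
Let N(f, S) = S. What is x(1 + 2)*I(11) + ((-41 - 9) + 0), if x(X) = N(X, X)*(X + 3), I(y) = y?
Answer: 148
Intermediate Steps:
x(X) = X*(3 + X) (x(X) = X*(X + 3) = X*(3 + X))
x(1 + 2)*I(11) + ((-41 - 9) + 0) = ((1 + 2)*(3 + (1 + 2)))*11 + ((-41 - 9) + 0) = (3*(3 + 3))*11 + (-50 + 0) = (3*6)*11 - 50 = 18*11 - 50 = 198 - 50 = 148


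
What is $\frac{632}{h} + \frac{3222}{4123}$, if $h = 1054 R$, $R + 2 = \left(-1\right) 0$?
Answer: $\frac{33760}{70091} \approx 0.48166$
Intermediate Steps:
$R = -2$ ($R = -2 - 0 = -2 + 0 = -2$)
$h = -2108$ ($h = 1054 \left(-2\right) = -2108$)
$\frac{632}{h} + \frac{3222}{4123} = \frac{632}{-2108} + \frac{3222}{4123} = 632 \left(- \frac{1}{2108}\right) + 3222 \cdot \frac{1}{4123} = - \frac{158}{527} + \frac{3222}{4123} = \frac{33760}{70091}$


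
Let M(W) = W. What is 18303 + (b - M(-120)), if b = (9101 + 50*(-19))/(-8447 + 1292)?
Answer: 43936138/2385 ≈ 18422.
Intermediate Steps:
b = -2717/2385 (b = (9101 - 950)/(-7155) = 8151*(-1/7155) = -2717/2385 ≈ -1.1392)
18303 + (b - M(-120)) = 18303 + (-2717/2385 - 1*(-120)) = 18303 + (-2717/2385 + 120) = 18303 + 283483/2385 = 43936138/2385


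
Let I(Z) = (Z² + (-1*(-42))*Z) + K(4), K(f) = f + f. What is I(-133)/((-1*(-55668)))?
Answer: 4037/18556 ≈ 0.21756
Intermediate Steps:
K(f) = 2*f
I(Z) = 8 + Z² + 42*Z (I(Z) = (Z² + (-1*(-42))*Z) + 2*4 = (Z² + 42*Z) + 8 = 8 + Z² + 42*Z)
I(-133)/((-1*(-55668))) = (8 + (-133)² + 42*(-133))/((-1*(-55668))) = (8 + 17689 - 5586)/55668 = 12111*(1/55668) = 4037/18556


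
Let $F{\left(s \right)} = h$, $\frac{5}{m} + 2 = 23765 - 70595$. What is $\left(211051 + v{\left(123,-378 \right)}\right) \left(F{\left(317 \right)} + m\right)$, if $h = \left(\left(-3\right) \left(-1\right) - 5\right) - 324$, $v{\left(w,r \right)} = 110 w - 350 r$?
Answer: $- \frac{5448586807797}{46832} \approx -1.1634 \cdot 10^{8}$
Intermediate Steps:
$m = - \frac{5}{46832}$ ($m = \frac{5}{-2 + \left(23765 - 70595\right)} = \frac{5}{-2 - 46830} = \frac{5}{-46832} = 5 \left(- \frac{1}{46832}\right) = - \frac{5}{46832} \approx -0.00010676$)
$v{\left(w,r \right)} = - 350 r + 110 w$
$h = -326$ ($h = \left(3 - 5\right) - 324 = -2 - 324 = -326$)
$F{\left(s \right)} = -326$
$\left(211051 + v{\left(123,-378 \right)}\right) \left(F{\left(317 \right)} + m\right) = \left(211051 + \left(\left(-350\right) \left(-378\right) + 110 \cdot 123\right)\right) \left(-326 - \frac{5}{46832}\right) = \left(211051 + \left(132300 + 13530\right)\right) \left(- \frac{15267237}{46832}\right) = \left(211051 + 145830\right) \left(- \frac{15267237}{46832}\right) = 356881 \left(- \frac{15267237}{46832}\right) = - \frac{5448586807797}{46832}$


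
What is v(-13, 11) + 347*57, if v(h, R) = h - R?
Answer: 19755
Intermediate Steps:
v(-13, 11) + 347*57 = (-13 - 1*11) + 347*57 = (-13 - 11) + 19779 = -24 + 19779 = 19755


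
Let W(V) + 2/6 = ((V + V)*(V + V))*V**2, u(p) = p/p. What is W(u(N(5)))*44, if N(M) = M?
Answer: 484/3 ≈ 161.33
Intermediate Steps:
u(p) = 1
W(V) = -1/3 + 4*V**4 (W(V) = -1/3 + ((V + V)*(V + V))*V**2 = -1/3 + ((2*V)*(2*V))*V**2 = -1/3 + (4*V**2)*V**2 = -1/3 + 4*V**4)
W(u(N(5)))*44 = (-1/3 + 4*1**4)*44 = (-1/3 + 4*1)*44 = (-1/3 + 4)*44 = (11/3)*44 = 484/3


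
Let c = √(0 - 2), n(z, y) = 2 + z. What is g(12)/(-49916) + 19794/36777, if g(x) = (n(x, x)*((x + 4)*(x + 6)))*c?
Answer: 6598/12259 - 1008*I*√2/12479 ≈ 0.53822 - 0.11423*I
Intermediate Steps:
c = I*√2 (c = √(-2) = I*√2 ≈ 1.4142*I)
g(x) = I*√2*(2 + x)*(4 + x)*(6 + x) (g(x) = ((2 + x)*((x + 4)*(x + 6)))*(I*√2) = ((2 + x)*((4 + x)*(6 + x)))*(I*√2) = ((2 + x)*(4 + x)*(6 + x))*(I*√2) = I*√2*(2 + x)*(4 + x)*(6 + x))
g(12)/(-49916) + 19794/36777 = (I*√2*(2 + 12)*(24 + 12² + 10*12))/(-49916) + 19794/36777 = (I*√2*14*(24 + 144 + 120))*(-1/49916) + 19794*(1/36777) = (I*√2*14*288)*(-1/49916) + 6598/12259 = (4032*I*√2)*(-1/49916) + 6598/12259 = -1008*I*√2/12479 + 6598/12259 = 6598/12259 - 1008*I*√2/12479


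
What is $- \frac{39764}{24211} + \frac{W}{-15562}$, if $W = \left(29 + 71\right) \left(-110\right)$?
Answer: $- \frac{5685264}{6076961} \approx -0.93554$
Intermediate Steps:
$W = -11000$ ($W = 100 \left(-110\right) = -11000$)
$- \frac{39764}{24211} + \frac{W}{-15562} = - \frac{39764}{24211} - \frac{11000}{-15562} = \left(-39764\right) \frac{1}{24211} - - \frac{5500}{7781} = - \frac{39764}{24211} + \frac{5500}{7781} = - \frac{5685264}{6076961}$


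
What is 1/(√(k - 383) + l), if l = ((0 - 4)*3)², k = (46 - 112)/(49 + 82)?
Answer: 18864/2766655 - I*√6581309/2766655 ≈ 0.0068183 - 0.00092726*I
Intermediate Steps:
k = -66/131 ≈ -0.50382
l = 144 (l = (-4*3)² = (-12)² = 144)
1/(√(k - 383) + l) = 1/(√(-66/131 - 383) + 144) = 1/(√(-50239/131) + 144) = 1/(I*√6581309/131 + 144) = 1/(144 + I*√6581309/131)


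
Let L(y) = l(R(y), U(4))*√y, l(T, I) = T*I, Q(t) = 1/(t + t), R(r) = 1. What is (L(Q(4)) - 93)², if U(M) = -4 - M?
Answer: 8657 + 372*√2 ≈ 9183.1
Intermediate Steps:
Q(t) = 1/(2*t)
l(T, I) = I*T
L(y) = -8*√y (L(y) = ((-4 - 1*4)*1)*√y = ((-4 - 4)*1)*√y = (-8*1)*√y = -8*√y)
(L(Q(4)) - 93)² = (-8*√2/4 - 93)² = (-2*√2 - 93)² = (-93 - 2*√2)²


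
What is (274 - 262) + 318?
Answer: 330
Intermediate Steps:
(274 - 262) + 318 = 12 + 318 = 330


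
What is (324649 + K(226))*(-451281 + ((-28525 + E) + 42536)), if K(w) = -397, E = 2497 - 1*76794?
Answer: -165876622884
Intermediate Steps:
E = -74297 (E = 2497 - 76794 = -74297)
(324649 + K(226))*(-451281 + ((-28525 + E) + 42536)) = (324649 - 397)*(-451281 + ((-28525 - 74297) + 42536)) = 324252*(-451281 + (-102822 + 42536)) = 324252*(-451281 - 60286) = 324252*(-511567) = -165876622884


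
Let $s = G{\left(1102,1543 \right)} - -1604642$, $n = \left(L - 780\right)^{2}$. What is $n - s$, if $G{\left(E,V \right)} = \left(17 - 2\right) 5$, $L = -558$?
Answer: $185527$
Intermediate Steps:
$n = 1790244$ ($n = \left(-558 - 780\right)^{2} = \left(-1338\right)^{2} = 1790244$)
$G{\left(E,V \right)} = 75$ ($G{\left(E,V \right)} = 15 \cdot 5 = 75$)
$s = 1604717$ ($s = 75 - -1604642 = 75 + 1604642 = 1604717$)
$n - s = 1790244 - 1604717 = 185527$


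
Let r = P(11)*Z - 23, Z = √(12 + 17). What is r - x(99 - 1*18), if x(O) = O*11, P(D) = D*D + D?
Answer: -914 + 132*√29 ≈ -203.16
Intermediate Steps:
Z = √29 ≈ 5.3852
P(D) = D + D² (P(D) = D² + D = D + D²)
x(O) = 11*O
r = -23 + 132*√29 (r = (11*(1 + 11))*√29 - 23 = (11*12)*√29 - 23 = 132*√29 - 23 = -23 + 132*√29 ≈ 687.84)
r - x(99 - 1*18) = (-23 + 132*√29) - 11*(99 - 1*18) = (-23 + 132*√29) - 11*(99 - 18) = (-23 + 132*√29) - 11*81 = (-23 + 132*√29) - 1*891 = (-23 + 132*√29) - 891 = -914 + 132*√29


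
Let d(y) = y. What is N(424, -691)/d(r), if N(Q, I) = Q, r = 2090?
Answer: 212/1045 ≈ 0.20287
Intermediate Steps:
N(424, -691)/d(r) = 424/2090 = 424*(1/2090) = 212/1045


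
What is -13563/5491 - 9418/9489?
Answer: -180413545/52104099 ≈ -3.4626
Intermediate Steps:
-13563/5491 - 9418/9489 = -180413545/52104099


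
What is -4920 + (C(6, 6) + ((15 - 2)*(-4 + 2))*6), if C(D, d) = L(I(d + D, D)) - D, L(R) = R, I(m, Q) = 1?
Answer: -5081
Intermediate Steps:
C(D, d) = 1 - D
-4920 + (C(6, 6) + ((15 - 2)*(-4 + 2))*6) = -4920 + ((1 - 1*6) + ((15 - 2)*(-4 + 2))*6) = -4920 + ((1 - 6) + (13*(-2))*6) = -4920 + (-5 - 26*6) = -4920 + (-5 - 156) = -4920 - 161 = -5081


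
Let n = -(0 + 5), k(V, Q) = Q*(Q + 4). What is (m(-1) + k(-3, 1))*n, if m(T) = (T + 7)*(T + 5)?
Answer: -145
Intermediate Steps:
m(T) = (5 + T)*(7 + T) (m(T) = (7 + T)*(5 + T) = (5 + T)*(7 + T))
k(V, Q) = Q*(4 + Q)
n = -5 (n = -1*5 = -5)
(m(-1) + k(-3, 1))*n = ((35 + (-1)**2 + 12*(-1)) + 1*(4 + 1))*(-5) = ((35 + 1 - 12) + 1*5)*(-5) = (24 + 5)*(-5) = 29*(-5) = -145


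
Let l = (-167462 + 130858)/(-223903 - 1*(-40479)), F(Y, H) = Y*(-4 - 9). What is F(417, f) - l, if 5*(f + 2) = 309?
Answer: -248594527/45856 ≈ -5421.2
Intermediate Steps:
f = 299/5 (f = -2 + (⅕)*309 = -2 + 309/5 = 299/5 ≈ 59.800)
F(Y, H) = -13*Y (F(Y, H) = Y*(-13) = -13*Y)
l = 9151/45856 (l = -36604/(-223903 + 40479) = -36604/(-183424) = -36604*(-1/183424) = 9151/45856 ≈ 0.19956)
F(417, f) - l = -13*417 - 1*9151/45856 = -5421 - 9151/45856 = -248594527/45856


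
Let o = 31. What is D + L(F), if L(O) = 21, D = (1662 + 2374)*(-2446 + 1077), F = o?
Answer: -5525263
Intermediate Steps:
F = 31
D = -5525284 (D = 4036*(-1369) = -5525284)
D + L(F) = -5525284 + 21 = -5525263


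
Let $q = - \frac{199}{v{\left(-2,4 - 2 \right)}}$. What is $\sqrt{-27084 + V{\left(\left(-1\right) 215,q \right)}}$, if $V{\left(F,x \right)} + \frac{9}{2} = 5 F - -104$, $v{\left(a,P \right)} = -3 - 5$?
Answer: $\frac{i \sqrt{112238}}{2} \approx 167.51 i$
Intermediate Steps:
$v{\left(a,P \right)} = -8$
$q = \frac{199}{8}$ ($q = - \frac{199}{-8} = \left(-199\right) \left(- \frac{1}{8}\right) = \frac{199}{8} \approx 24.875$)
$V{\left(F,x \right)} = \frac{199}{2} + 5 F$ ($V{\left(F,x \right)} = - \frac{9}{2} + \left(5 F - -104\right) = - \frac{9}{2} + \left(5 F + 104\right) = - \frac{9}{2} + \left(104 + 5 F\right) = \frac{199}{2} + 5 F$)
$\sqrt{-27084 + V{\left(\left(-1\right) 215,q \right)}} = \sqrt{-27084 + \left(\frac{199}{2} + 5 \left(\left(-1\right) 215\right)\right)} = \sqrt{-27084 + \left(\frac{199}{2} + 5 \left(-215\right)\right)} = \sqrt{-27084 + \left(\frac{199}{2} - 1075\right)} = \sqrt{-27084 - \frac{1951}{2}} = \sqrt{- \frac{56119}{2}} = \frac{i \sqrt{112238}}{2}$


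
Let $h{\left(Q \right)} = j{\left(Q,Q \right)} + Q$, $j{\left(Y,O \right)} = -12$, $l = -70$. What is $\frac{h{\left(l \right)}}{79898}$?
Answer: $- \frac{41}{39949} \approx -0.0010263$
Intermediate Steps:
$h{\left(Q \right)} = -12 + Q$
$\frac{h{\left(l \right)}}{79898} = \frac{-12 - 70}{79898} = \left(-82\right) \frac{1}{79898} = - \frac{41}{39949}$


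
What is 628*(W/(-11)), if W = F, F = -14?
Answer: 8792/11 ≈ 799.27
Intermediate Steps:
W = -14
628*(W/(-11)) = 628*(-14/(-11)) = 628*(-14*(-1/11)) = 628*(14/11) = 8792/11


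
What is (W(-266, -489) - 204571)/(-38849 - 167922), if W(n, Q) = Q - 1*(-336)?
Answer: 204724/206771 ≈ 0.99010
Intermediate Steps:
W(n, Q) = 336 + Q (W(n, Q) = Q + 336 = 336 + Q)
(W(-266, -489) - 204571)/(-38849 - 167922) = ((336 - 489) - 204571)/(-38849 - 167922) = (-153 - 204571)/(-206771) = -204724*(-1/206771) = 204724/206771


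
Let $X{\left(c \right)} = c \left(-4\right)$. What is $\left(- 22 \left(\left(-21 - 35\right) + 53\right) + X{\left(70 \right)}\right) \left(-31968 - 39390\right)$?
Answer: $15270612$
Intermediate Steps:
$X{\left(c \right)} = - 4 c$
$\left(- 22 \left(\left(-21 - 35\right) + 53\right) + X{\left(70 \right)}\right) \left(-31968 - 39390\right) = \left(- 22 \left(\left(-21 - 35\right) + 53\right) - 280\right) \left(-31968 - 39390\right) = \left(- 22 \left(-56 + 53\right) - 280\right) \left(-71358\right) = \left(\left(-22\right) \left(-3\right) - 280\right) \left(-71358\right) = \left(66 - 280\right) \left(-71358\right) = \left(-214\right) \left(-71358\right) = 15270612$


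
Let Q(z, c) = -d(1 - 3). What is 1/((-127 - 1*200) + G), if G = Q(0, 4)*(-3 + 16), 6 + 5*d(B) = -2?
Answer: -5/1531 ≈ -0.0032658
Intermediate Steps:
d(B) = -8/5 (d(B) = -6/5 + (⅕)*(-2) = -6/5 - ⅖ = -8/5)
Q(z, c) = 8/5 (Q(z, c) = -1*(-8/5) = 8/5)
G = 104/5 (G = 8*(-3 + 16)/5 = (8/5)*13 = 104/5 ≈ 20.800)
1/((-127 - 1*200) + G) = 1/((-127 - 1*200) + 104/5) = 1/((-127 - 200) + 104/5) = 1/(-327 + 104/5) = 1/(-1531/5) = -5/1531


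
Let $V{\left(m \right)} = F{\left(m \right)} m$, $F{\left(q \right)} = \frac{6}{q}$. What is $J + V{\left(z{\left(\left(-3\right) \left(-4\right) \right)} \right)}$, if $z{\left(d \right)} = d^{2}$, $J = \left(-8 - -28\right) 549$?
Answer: $10986$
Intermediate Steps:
$J = 10980$ ($J = \left(-8 + 28\right) 549 = 20 \cdot 549 = 10980$)
$V{\left(m \right)} = 6$ ($V{\left(m \right)} = \frac{6}{m} m = 6$)
$J + V{\left(z{\left(\left(-3\right) \left(-4\right) \right)} \right)} = 10980 + 6 = 10986$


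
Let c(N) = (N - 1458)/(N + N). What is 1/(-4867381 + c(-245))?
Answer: -490/2385014987 ≈ -2.0545e-7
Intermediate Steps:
c(N) = (-1458 + N)/(2*N) (c(N) = (-1458 + N)/((2*N)) = (-1458 + N)*(1/(2*N)) = (-1458 + N)/(2*N))
1/(-4867381 + c(-245)) = 1/(-4867381 + (½)*(-1458 - 245)/(-245)) = 1/(-4867381 + (½)*(-1/245)*(-1703)) = 1/(-4867381 + 1703/490) = 1/(-2385014987/490) = -490/2385014987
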